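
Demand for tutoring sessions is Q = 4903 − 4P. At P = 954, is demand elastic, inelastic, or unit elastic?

elastic

Q = 1087, dQ/dP = -4.
ε = (dQ/dP)(P/Q) ≈ -3.511.
|ε| = 3.51 > 1.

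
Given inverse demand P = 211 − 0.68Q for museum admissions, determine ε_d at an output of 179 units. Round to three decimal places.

At Q = 179, P = 211 − 0.68(179) = 89.28.
dP/dQ = −0.68, so dQ/dP = 1/(−0.68) = -1.471.
ε = (dQ/dP)(P/Q) = (-1.471)(89.28/179).

-0.733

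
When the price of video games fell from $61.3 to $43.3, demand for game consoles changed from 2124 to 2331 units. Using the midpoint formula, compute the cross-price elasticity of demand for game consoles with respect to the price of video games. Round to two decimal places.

-0.27

ΔQ_x = 2331 − 2124 = 207; ΔP_y = 43.3 − 61.3 = -18.
Midpoints: P̄_y = 52.30, Q̄_x = 2227.5.
ε_xy = (ΔQ_x/ΔP_y)(P̄_y/Q̄_x) = (207/-18)(52.30/2227.5).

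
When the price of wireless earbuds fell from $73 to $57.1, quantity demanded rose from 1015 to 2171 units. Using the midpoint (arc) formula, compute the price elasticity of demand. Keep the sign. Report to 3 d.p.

-2.969

ΔQ = 2171 − 1015 = 1156; ΔP = 57.1 − 73 = -15.9.
Midpoints: P̄ = 65.05, Q̄ = 1593.0.
ε = (ΔQ/ΔP)(P̄/Q̄) = (1156/-15.9)(65.05/1593.0).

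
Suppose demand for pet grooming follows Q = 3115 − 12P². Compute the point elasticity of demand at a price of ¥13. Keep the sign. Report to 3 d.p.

-3.731

At P = 13, Q = 1087.
dQ/dP = −24P = -312.
ε = (dQ/dP)(P/Q) = (-312)(13/1087).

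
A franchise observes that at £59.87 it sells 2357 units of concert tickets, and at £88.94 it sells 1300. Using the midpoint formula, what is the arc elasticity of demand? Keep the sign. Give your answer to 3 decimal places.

ΔQ = 1300 − 2357 = -1057; ΔP = 88.94 − 59.87 = 29.07.
Midpoints: P̄ = 74.41, Q̄ = 1828.5.
ε = (ΔQ/ΔP)(P̄/Q̄) = (-1057/29.07)(74.41/1828.5).

-1.480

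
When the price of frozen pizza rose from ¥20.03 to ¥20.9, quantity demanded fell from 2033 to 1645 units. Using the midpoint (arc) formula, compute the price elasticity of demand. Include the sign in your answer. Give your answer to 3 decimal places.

-4.963

ΔQ = 1645 − 2033 = -388; ΔP = 20.9 − 20.03 = 0.87.
Midpoints: P̄ = 20.46, Q̄ = 1839.0.
ε = (ΔQ/ΔP)(P̄/Q̄) = (-388/0.87)(20.46/1839.0).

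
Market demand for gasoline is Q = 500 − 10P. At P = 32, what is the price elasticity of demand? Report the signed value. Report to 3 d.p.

-1.778

At P = 32, Q = 180.
dQ/dP = −10.
ε = (dQ/dP)(P/Q) = (-10)(32/180).
|ε| > 1, so demand is elastic at this price.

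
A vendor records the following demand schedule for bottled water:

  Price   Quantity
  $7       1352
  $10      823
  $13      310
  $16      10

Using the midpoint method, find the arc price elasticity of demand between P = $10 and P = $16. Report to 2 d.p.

-4.23

At P = 10, Q = 823; at P = 16, Q = 10.
ΔQ = -813, ΔP = 6. Midpoints: P̄ = 13.00, Q̄ = 416.5.
ε = (ΔQ/ΔP)(P̄/Q̄) = (-813/6)(13.00/416.5).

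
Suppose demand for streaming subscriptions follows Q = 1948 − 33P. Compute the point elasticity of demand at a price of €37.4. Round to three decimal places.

-1.729

At P = 37.4, Q = 713.800.
dQ/dP = −33.
ε = (dQ/dP)(P/Q) = (-33)(37.4/713.800).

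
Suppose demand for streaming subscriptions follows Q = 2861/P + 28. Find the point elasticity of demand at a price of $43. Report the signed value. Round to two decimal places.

-0.70

At P = 43, Q = 94.535.
dQ/dP = −2861/P² = -1.547.
ε = (dQ/dP)(P/Q) = (-1.547)(43/94.535).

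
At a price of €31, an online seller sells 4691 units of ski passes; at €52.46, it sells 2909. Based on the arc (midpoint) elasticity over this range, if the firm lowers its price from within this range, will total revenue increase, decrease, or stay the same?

Arc ε = (-1782/21.46)(41.73/3800.0) ≈ -0.912.
|ε| = 0.91 < 1, so demand is inelastic. A price cut therefore reduces total revenue.

decrease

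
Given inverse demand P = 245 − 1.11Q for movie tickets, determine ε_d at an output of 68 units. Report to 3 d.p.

-2.246

At Q = 68, P = 245 − 1.11(68) = 169.52.
dP/dQ = −1.11, so dQ/dP = 1/(−1.11) = -0.901.
ε = (dQ/dP)(P/Q) = (-0.901)(169.52/68).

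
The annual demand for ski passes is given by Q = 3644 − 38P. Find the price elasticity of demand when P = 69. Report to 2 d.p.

-2.57

At P = 69, Q = 1022.
dQ/dP = −38.
ε = (dQ/dP)(P/Q) = (-38)(69/1022).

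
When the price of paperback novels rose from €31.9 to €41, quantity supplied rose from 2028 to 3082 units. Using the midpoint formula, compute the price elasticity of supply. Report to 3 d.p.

1.652

ΔQ = 3082 − 2028 = 1054; ΔP = 41 − 31.9 = 9.1.
Midpoints: P̄ = 36.45, Q̄ = 2555.0.
ε_s = (ΔQ/ΔP)(P̄/Q̄) = (1054/9.1)(36.45/2555.0).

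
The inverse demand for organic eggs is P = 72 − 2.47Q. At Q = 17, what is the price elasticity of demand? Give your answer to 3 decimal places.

-0.715

At Q = 17, P = 72 − 2.47(17) = 30.01.
dP/dQ = −2.47, so dQ/dP = 1/(−2.47) = -0.405.
ε = (dQ/dP)(P/Q) = (-0.405)(30.01/17).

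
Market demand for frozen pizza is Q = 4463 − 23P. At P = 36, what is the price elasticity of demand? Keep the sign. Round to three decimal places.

-0.228

At P = 36, Q = 3635.
dQ/dP = −23.
ε = (dQ/dP)(P/Q) = (-23)(36/3635).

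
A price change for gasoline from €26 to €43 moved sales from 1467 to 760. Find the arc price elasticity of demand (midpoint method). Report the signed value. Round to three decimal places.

-1.289

ΔQ = 760 − 1467 = -707; ΔP = 43 − 26 = 17.
Midpoints: P̄ = 34.50, Q̄ = 1113.5.
ε = (ΔQ/ΔP)(P̄/Q̄) = (-707/17)(34.50/1113.5).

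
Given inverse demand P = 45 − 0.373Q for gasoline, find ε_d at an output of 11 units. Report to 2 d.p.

-9.97

At Q = 11, P = 45 − 0.373(11) = 40.90.
dP/dQ = −0.373, so dQ/dP = 1/(−0.373) = -2.681.
ε = (dQ/dP)(P/Q) = (-2.681)(40.90/11).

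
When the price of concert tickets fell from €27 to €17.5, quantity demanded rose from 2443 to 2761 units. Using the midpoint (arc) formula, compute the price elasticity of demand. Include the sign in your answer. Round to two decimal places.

ΔQ = 2761 − 2443 = 318; ΔP = 17.5 − 27 = -9.5.
Midpoints: P̄ = 22.25, Q̄ = 2602.0.
ε = (ΔQ/ΔP)(P̄/Q̄) = (318/-9.5)(22.25/2602.0).

-0.29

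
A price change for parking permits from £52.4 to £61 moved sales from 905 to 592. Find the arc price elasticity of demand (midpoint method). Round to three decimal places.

ΔQ = 592 − 905 = -313; ΔP = 61 − 52.4 = 8.6.
Midpoints: P̄ = 56.70, Q̄ = 748.5.
ε = (ΔQ/ΔP)(P̄/Q̄) = (-313/8.6)(56.70/748.5).

-2.757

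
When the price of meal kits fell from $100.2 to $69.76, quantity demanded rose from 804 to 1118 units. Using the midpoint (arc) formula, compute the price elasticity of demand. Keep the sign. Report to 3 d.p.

-0.912

ΔQ = 1118 − 804 = 314; ΔP = 69.76 − 100.2 = -30.44.
Midpoints: P̄ = 84.98, Q̄ = 961.0.
ε = (ΔQ/ΔP)(P̄/Q̄) = (314/-30.44)(84.98/961.0).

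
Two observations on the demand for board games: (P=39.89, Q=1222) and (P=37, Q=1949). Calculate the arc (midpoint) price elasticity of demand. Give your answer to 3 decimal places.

ΔQ = 1949 − 1222 = 727; ΔP = 37 − 39.89 = -2.89.
Midpoints: P̄ = 38.45, Q̄ = 1585.5.
ε = (ΔQ/ΔP)(P̄/Q̄) = (727/-2.89)(38.45/1585.5).

-6.100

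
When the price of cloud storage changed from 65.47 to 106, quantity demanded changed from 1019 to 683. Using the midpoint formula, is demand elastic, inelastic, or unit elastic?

inelastic

Arc ε ≈ -0.835.
|ε| = 0.84 < 1.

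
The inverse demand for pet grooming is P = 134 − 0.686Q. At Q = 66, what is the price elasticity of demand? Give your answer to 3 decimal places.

-1.960

At Q = 66, P = 134 − 0.686(66) = 88.72.
dP/dQ = −0.686, so dQ/dP = 1/(−0.686) = -1.458.
ε = (dQ/dP)(P/Q) = (-1.458)(88.72/66).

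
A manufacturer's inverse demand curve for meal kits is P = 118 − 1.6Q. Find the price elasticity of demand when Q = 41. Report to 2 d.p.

At Q = 41, P = 118 − 1.6(41) = 52.40.
dP/dQ = −1.6, so dQ/dP = 1/(−1.6) = -0.625.
ε = (dQ/dP)(P/Q) = (-0.625)(52.40/41).

-0.80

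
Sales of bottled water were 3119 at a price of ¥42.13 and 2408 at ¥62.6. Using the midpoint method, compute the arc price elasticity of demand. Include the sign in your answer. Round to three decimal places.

ΔQ = 2408 − 3119 = -711; ΔP = 62.6 − 42.13 = 20.47.
Midpoints: P̄ = 52.37, Q̄ = 2763.5.
ε = (ΔQ/ΔP)(P̄/Q̄) = (-711/20.47)(52.37/2763.5).

-0.658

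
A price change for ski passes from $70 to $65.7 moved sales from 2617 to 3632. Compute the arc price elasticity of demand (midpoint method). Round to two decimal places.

ΔQ = 3632 − 2617 = 1015; ΔP = 65.7 − 70 = -4.3.
Midpoints: P̄ = 67.85, Q̄ = 3124.5.
ε = (ΔQ/ΔP)(P̄/Q̄) = (1015/-4.3)(67.85/3124.5).

-5.13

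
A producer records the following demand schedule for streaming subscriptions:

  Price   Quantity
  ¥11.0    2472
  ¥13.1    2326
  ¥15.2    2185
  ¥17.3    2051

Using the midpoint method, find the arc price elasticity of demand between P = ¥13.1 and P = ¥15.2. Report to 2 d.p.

-0.42

At P = 13.1, Q = 2326; at P = 15.2, Q = 2185.
ΔQ = -141, ΔP = 2.1. Midpoints: P̄ = 14.15, Q̄ = 2255.5.
ε = (ΔQ/ΔP)(P̄/Q̄) = (-141/2.1)(14.15/2255.5).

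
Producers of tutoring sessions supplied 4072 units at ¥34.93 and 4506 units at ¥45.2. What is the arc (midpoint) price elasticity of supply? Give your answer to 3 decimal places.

ΔQ = 4506 − 4072 = 434; ΔP = 45.2 − 34.93 = 10.27.
Midpoints: P̄ = 40.06, Q̄ = 4289.0.
ε_s = (ΔQ/ΔP)(P̄/Q̄) = (434/10.27)(40.06/4289.0).

0.395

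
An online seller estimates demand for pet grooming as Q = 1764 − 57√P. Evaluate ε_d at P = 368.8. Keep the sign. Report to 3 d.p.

At P = 368.8, Q = 669.363.
dQ/dP = −57/(2√P) = -1.484.
ε = (dQ/dP)(P/Q) = (-1.484)(368.8/669.363).

-0.818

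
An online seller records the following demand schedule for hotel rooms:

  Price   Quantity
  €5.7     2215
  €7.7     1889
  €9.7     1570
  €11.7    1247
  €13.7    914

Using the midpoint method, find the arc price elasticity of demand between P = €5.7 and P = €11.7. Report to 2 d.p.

At P = 5.7, Q = 2215; at P = 11.7, Q = 1247.
ΔQ = -968, ΔP = 6.0. Midpoints: P̄ = 8.70, Q̄ = 1731.0.
ε = (ΔQ/ΔP)(P̄/Q̄) = (-968/6.0)(8.70/1731.0).

-0.81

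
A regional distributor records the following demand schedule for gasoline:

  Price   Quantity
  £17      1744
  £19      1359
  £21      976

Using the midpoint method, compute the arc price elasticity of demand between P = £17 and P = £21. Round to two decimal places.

At P = 17, Q = 1744; at P = 21, Q = 976.
ΔQ = -768, ΔP = 4. Midpoints: P̄ = 19.00, Q̄ = 1360.0.
ε = (ΔQ/ΔP)(P̄/Q̄) = (-768/4)(19.00/1360.0).

-2.68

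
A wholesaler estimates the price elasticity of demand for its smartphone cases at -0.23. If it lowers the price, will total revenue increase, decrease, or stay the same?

|ε| = 0.23 < 1, so demand is inelastic. A price cut therefore reduces total revenue.

decrease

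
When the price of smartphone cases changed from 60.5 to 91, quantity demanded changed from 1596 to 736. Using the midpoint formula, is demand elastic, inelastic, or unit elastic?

Arc ε ≈ -1.832.
|ε| = 1.83 > 1.

elastic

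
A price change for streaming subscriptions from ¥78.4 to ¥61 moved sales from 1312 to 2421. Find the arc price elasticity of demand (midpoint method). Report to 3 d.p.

-2.380

ΔQ = 2421 − 1312 = 1109; ΔP = 61 − 78.4 = -17.4.
Midpoints: P̄ = 69.70, Q̄ = 1866.5.
ε = (ΔQ/ΔP)(P̄/Q̄) = (1109/-17.4)(69.70/1866.5).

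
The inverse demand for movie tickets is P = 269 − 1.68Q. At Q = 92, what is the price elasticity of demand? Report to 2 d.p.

-0.74

At Q = 92, P = 269 − 1.68(92) = 114.44.
dP/dQ = −1.68, so dQ/dP = 1/(−1.68) = -0.595.
ε = (dQ/dP)(P/Q) = (-0.595)(114.44/92).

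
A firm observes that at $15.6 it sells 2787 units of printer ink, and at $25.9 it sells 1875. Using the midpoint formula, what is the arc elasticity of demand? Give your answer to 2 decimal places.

ΔQ = 1875 − 2787 = -912; ΔP = 25.9 − 15.6 = 10.3.
Midpoints: P̄ = 20.75, Q̄ = 2331.0.
ε = (ΔQ/ΔP)(P̄/Q̄) = (-912/10.3)(20.75/2331.0).

-0.79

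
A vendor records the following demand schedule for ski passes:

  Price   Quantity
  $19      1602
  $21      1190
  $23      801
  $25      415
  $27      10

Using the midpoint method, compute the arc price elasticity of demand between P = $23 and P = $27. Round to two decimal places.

At P = 23, Q = 801; at P = 27, Q = 10.
ΔQ = -791, ΔP = 4. Midpoints: P̄ = 25.00, Q̄ = 405.5.
ε = (ΔQ/ΔP)(P̄/Q̄) = (-791/4)(25.00/405.5).

-12.19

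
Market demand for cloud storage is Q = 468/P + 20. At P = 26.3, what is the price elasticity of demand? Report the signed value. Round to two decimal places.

-0.47

At P = 26.3, Q = 37.795.
dQ/dP = −468/P² = -0.677.
ε = (dQ/dP)(P/Q) = (-0.677)(26.3/37.795).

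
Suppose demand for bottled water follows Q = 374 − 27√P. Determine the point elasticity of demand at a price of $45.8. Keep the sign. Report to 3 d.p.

At P = 45.8, Q = 191.276.
dQ/dP = −27/(2√P) = -1.995.
ε = (dQ/dP)(P/Q) = (-1.995)(45.8/191.276).
|ε| < 1, so demand is inelastic at this price.

-0.478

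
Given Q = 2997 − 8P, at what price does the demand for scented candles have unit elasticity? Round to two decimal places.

187.31

For linear demand Q = a − bP, ε = −bP/(a − bP). |ε| = 1 when bP = a − bP, i.e. P = a/(2b).
P = 2997/(2·8) = 2997/16 = 187.3125.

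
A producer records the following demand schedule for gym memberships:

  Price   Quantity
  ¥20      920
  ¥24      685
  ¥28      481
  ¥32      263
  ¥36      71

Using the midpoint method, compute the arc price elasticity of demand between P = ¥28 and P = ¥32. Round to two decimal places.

At P = 28, Q = 481; at P = 32, Q = 263.
ΔQ = -218, ΔP = 4. Midpoints: P̄ = 30.00, Q̄ = 372.0.
ε = (ΔQ/ΔP)(P̄/Q̄) = (-218/4)(30.00/372.0).

-4.40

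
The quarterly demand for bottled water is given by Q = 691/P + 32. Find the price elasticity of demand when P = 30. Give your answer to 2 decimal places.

-0.42

At P = 30, Q = 55.033.
dQ/dP = −691/P² = -0.768.
ε = (dQ/dP)(P/Q) = (-0.768)(30/55.033).
|ε| < 1, so demand is inelastic at this price.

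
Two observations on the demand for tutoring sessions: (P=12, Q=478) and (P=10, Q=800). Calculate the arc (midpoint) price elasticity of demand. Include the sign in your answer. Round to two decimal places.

-2.77

ΔQ = 800 − 478 = 322; ΔP = 10 − 12 = -2.
Midpoints: P̄ = 11.00, Q̄ = 639.0.
ε = (ΔQ/ΔP)(P̄/Q̄) = (322/-2)(11.00/639.0).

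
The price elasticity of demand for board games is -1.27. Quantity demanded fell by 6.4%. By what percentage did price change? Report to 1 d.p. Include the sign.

%ΔP ≈ %ΔQ / ε = (-6.4%)/(-1.27) = 5.04%.

5.0%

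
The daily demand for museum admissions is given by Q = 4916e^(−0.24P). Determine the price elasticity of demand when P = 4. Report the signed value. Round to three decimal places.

-0.960

At P = 4, Q = 1882.301.
dQ/dP = −0.24·4916e^(−0.24P) = −0.24Q = -451.752.
ε = (dQ/dP)(P/Q) = (-451.752)(4/1882.301).
|ε| < 1, so demand is inelastic at this price.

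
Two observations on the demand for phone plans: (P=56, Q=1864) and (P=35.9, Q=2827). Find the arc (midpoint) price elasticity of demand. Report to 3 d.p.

ΔQ = 2827 − 1864 = 963; ΔP = 35.9 − 56 = -20.1.
Midpoints: P̄ = 45.95, Q̄ = 2345.5.
ε = (ΔQ/ΔP)(P̄/Q̄) = (963/-20.1)(45.95/2345.5).

-0.939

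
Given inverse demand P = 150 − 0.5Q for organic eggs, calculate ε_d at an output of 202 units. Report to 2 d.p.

-0.49

At Q = 202, P = 150 − 0.5(202) = 49.00.
dP/dQ = −0.5, so dQ/dP = 1/(−0.5) = -2.000.
ε = (dQ/dP)(P/Q) = (-2.000)(49.00/202).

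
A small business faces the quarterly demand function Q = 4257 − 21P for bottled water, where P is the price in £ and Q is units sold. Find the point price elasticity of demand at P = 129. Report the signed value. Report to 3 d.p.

-1.750

At P = 129, Q = 1548.
dQ/dP = −21.
ε = (dQ/dP)(P/Q) = (-21)(129/1548).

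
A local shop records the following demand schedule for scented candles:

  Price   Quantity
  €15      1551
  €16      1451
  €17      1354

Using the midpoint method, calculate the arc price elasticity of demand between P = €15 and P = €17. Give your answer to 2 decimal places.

At P = 15, Q = 1551; at P = 17, Q = 1354.
ΔQ = -197, ΔP = 2. Midpoints: P̄ = 16.00, Q̄ = 1452.5.
ε = (ΔQ/ΔP)(P̄/Q̄) = (-197/2)(16.00/1452.5).

-1.09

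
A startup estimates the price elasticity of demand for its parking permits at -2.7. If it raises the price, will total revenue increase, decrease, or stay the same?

|ε| = 2.70 > 1, so demand is elastic. A price rise therefore reduces total revenue.

decrease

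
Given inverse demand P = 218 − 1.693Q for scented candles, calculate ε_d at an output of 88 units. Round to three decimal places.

At Q = 88, P = 218 − 1.693(88) = 69.02.
dP/dQ = −1.693, so dQ/dP = 1/(−1.693) = -0.591.
ε = (dQ/dP)(P/Q) = (-0.591)(69.02/88).

-0.463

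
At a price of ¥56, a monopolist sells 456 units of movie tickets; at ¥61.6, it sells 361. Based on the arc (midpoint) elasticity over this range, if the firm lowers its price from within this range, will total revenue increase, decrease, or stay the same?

increase

Arc ε = (-95/5.6)(58.80/408.5) ≈ -2.442.
|ε| = 2.44 > 1, so demand is elastic. A price cut therefore raises total revenue.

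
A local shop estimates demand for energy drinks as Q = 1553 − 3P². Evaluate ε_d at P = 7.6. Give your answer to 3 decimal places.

-0.251

At P = 7.6, Q = 1379.720.
dQ/dP = −6P = -45.600.
ε = (dQ/dP)(P/Q) = (-45.600)(7.6/1379.720).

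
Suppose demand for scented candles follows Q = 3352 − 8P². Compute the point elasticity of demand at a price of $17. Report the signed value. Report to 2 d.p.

-4.45

At P = 17, Q = 1040.
dQ/dP = −16P = -272.
ε = (dQ/dP)(P/Q) = (-272)(17/1040).
|ε| > 1, so demand is elastic at this price.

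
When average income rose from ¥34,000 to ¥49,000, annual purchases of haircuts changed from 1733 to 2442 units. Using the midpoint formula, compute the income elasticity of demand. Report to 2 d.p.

0.94

ΔQ = 709, ΔI = 15000. Midpoints: Ī = 41,500, Q̄ = 2087.5.
ε_I = (ΔQ/ΔI)(Ī/Q̄) = (709/15000)(41500/2087.5).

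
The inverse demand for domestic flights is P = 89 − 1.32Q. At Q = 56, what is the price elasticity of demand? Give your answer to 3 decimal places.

-0.204

At Q = 56, P = 89 − 1.32(56) = 15.08.
dP/dQ = −1.32, so dQ/dP = 1/(−1.32) = -0.758.
ε = (dQ/dP)(P/Q) = (-0.758)(15.08/56).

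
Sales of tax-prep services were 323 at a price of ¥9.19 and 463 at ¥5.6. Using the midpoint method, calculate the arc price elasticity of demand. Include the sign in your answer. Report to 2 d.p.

-0.73

ΔQ = 463 − 323 = 140; ΔP = 5.6 − 9.19 = -3.59.
Midpoints: P̄ = 7.39, Q̄ = 393.0.
ε = (ΔQ/ΔP)(P̄/Q̄) = (140/-3.59)(7.39/393.0).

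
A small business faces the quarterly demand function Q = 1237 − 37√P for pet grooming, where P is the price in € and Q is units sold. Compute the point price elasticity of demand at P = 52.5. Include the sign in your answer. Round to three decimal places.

-0.138

At P = 52.5, Q = 968.910.
dQ/dP = −37/(2√P) = -2.553.
ε = (dQ/dP)(P/Q) = (-2.553)(52.5/968.910).
|ε| < 1, so demand is inelastic at this price.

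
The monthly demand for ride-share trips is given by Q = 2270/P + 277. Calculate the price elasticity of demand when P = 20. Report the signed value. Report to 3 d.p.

At P = 20, Q = 390.500.
dQ/dP = −2270/P² = -5.675.
ε = (dQ/dP)(P/Q) = (-5.675)(20/390.500).
|ε| < 1, so demand is inelastic at this price.

-0.291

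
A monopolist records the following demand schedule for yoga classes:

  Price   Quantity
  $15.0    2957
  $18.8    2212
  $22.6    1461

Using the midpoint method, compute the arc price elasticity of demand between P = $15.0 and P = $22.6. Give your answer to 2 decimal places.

At P = 15.0, Q = 2957; at P = 22.6, Q = 1461.
ΔQ = -1496, ΔP = 7.6. Midpoints: P̄ = 18.80, Q̄ = 2209.0.
ε = (ΔQ/ΔP)(P̄/Q̄) = (-1496/7.6)(18.80/2209.0).

-1.68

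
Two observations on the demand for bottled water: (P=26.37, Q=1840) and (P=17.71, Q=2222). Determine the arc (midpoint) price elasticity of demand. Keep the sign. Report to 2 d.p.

-0.48

ΔQ = 2222 − 1840 = 382; ΔP = 17.71 − 26.37 = -8.66.
Midpoints: P̄ = 22.04, Q̄ = 2031.0.
ε = (ΔQ/ΔP)(P̄/Q̄) = (382/-8.66)(22.04/2031.0).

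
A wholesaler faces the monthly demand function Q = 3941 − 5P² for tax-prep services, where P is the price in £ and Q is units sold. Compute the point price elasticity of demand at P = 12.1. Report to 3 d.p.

-0.456

At P = 12.1, Q = 3208.950.
dQ/dP = −10P = -121.
ε = (dQ/dP)(P/Q) = (-121)(12.1/3208.950).
|ε| < 1, so demand is inelastic at this price.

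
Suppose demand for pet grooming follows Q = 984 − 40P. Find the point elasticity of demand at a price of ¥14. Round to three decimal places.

-1.321

At P = 14, Q = 424.
dQ/dP = −40.
ε = (dQ/dP)(P/Q) = (-40)(14/424).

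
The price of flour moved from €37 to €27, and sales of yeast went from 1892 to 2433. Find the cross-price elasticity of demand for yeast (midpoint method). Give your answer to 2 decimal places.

ΔQ_x = 2433 − 1892 = 541; ΔP_y = 27 − 37 = -10.
Midpoints: P̄_y = 32.00, Q̄_x = 2162.5.
ε_xy = (ΔQ_x/ΔP_y)(P̄_y/Q̄_x) = (541/-10)(32.00/2162.5).

-0.80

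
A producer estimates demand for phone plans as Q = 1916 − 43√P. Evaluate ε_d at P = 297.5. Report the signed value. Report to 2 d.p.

At P = 297.5, Q = 1174.328.
dQ/dP = −43/(2√P) = -1.247.
ε = (dQ/dP)(P/Q) = (-1.247)(297.5/1174.328).

-0.32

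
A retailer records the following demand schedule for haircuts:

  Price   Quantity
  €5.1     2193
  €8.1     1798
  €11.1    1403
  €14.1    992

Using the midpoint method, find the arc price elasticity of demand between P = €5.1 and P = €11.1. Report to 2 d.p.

-0.59

At P = 5.1, Q = 2193; at P = 11.1, Q = 1403.
ΔQ = -790, ΔP = 6.0. Midpoints: P̄ = 8.10, Q̄ = 1798.0.
ε = (ΔQ/ΔP)(P̄/Q̄) = (-790/6.0)(8.10/1798.0).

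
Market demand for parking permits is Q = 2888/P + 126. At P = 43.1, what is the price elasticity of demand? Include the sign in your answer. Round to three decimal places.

At P = 43.1, Q = 193.007.
dQ/dP = −2888/P² = -1.555.
ε = (dQ/dP)(P/Q) = (-1.555)(43.1/193.007).
|ε| < 1, so demand is inelastic at this price.

-0.347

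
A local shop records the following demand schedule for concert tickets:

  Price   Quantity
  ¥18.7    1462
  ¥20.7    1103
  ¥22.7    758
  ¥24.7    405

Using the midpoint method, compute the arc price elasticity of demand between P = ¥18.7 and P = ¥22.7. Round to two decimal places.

At P = 18.7, Q = 1462; at P = 22.7, Q = 758.
ΔQ = -704, ΔP = 4.0. Midpoints: P̄ = 20.70, Q̄ = 1110.0.
ε = (ΔQ/ΔP)(P̄/Q̄) = (-704/4.0)(20.70/1110.0).

-3.28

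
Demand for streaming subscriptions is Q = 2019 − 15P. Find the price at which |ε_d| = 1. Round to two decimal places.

67.30

For linear demand Q = a − bP, ε = −bP/(a − bP). |ε| = 1 when bP = a − bP, i.e. P = a/(2b).
P = 2019/(2·15) = 2019/30 = 67.3000.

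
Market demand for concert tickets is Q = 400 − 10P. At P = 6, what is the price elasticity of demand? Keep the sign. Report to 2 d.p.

-0.18

At P = 6, Q = 340.
dQ/dP = −10.
ε = (dQ/dP)(P/Q) = (-10)(6/340).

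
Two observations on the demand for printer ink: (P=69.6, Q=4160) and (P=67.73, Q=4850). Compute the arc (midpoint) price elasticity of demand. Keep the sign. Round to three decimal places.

ΔQ = 4850 − 4160 = 690; ΔP = 67.73 − 69.6 = -1.87.
Midpoints: P̄ = 68.66, Q̄ = 4505.0.
ε = (ΔQ/ΔP)(P̄/Q̄) = (690/-1.87)(68.66/4505.0).

-5.624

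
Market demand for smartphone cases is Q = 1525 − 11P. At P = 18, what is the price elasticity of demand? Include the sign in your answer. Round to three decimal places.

-0.149

At P = 18, Q = 1327.
dQ/dP = −11.
ε = (dQ/dP)(P/Q) = (-11)(18/1327).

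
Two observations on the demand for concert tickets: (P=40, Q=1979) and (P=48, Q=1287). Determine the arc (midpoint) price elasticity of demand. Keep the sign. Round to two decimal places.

-2.33

ΔQ = 1287 − 1979 = -692; ΔP = 48 − 40 = 8.
Midpoints: P̄ = 44.00, Q̄ = 1633.0.
ε = (ΔQ/ΔP)(P̄/Q̄) = (-692/8)(44.00/1633.0).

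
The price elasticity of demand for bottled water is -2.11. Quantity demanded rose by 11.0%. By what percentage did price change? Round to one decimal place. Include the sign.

%ΔP ≈ %ΔQ / ε = (11.0%)/(-2.11) = -5.21%.

-5.2%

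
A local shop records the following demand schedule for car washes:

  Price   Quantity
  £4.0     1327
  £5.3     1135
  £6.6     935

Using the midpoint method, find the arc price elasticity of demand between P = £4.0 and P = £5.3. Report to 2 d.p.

-0.56

At P = 4.0, Q = 1327; at P = 5.3, Q = 1135.
ΔQ = -192, ΔP = 1.3. Midpoints: P̄ = 4.65, Q̄ = 1231.0.
ε = (ΔQ/ΔP)(P̄/Q̄) = (-192/1.3)(4.65/1231.0).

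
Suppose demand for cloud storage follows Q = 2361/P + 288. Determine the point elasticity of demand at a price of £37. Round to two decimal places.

-0.18

At P = 37, Q = 351.811.
dQ/dP = −2361/P² = -1.725.
ε = (dQ/dP)(P/Q) = (-1.725)(37/351.811).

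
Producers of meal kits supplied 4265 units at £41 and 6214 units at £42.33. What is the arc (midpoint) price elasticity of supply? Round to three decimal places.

11.653

ΔQ = 6214 − 4265 = 1949; ΔP = 42.33 − 41 = 1.33.
Midpoints: P̄ = 41.66, Q̄ = 5239.5.
ε_s = (ΔQ/ΔP)(P̄/Q̄) = (1949/1.33)(41.66/5239.5).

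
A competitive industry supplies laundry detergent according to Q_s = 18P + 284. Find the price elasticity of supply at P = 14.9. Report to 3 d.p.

0.486

At P = 14.9, Q_s = 552.20.
dQ_s/dP = 18.
ε_s = (dQ_s/dP)(P/Q_s) = (18)(14.9/552.20).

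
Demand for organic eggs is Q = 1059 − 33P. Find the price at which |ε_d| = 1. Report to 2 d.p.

16.05

For linear demand Q = a − bP, ε = −bP/(a − bP). |ε| = 1 when bP = a − bP, i.e. P = a/(2b).
P = 1059/(2·33) = 1059/66 = 16.0455.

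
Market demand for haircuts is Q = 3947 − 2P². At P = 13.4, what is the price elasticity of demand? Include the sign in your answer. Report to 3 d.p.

-0.200

At P = 13.4, Q = 3587.880.
dQ/dP = −4P = -53.600.
ε = (dQ/dP)(P/Q) = (-53.600)(13.4/3587.880).
|ε| < 1, so demand is inelastic at this price.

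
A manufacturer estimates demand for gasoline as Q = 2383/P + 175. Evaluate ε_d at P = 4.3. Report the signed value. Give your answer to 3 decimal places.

-0.760

At P = 4.3, Q = 729.186.
dQ/dP = −2383/P² = -128.880.
ε = (dQ/dP)(P/Q) = (-128.880)(4.3/729.186).
|ε| < 1, so demand is inelastic at this price.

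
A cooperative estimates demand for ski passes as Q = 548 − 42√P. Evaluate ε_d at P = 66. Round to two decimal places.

-0.83

At P = 66, Q = 206.790.
dQ/dP = −42/(2√P) = -2.585.
ε = (dQ/dP)(P/Q) = (-2.585)(66/206.790).
|ε| < 1, so demand is inelastic at this price.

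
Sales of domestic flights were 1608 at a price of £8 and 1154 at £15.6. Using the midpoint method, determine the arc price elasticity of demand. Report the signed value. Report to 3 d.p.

ΔQ = 1154 − 1608 = -454; ΔP = 15.6 − 8 = 7.6.
Midpoints: P̄ = 11.80, Q̄ = 1381.0.
ε = (ΔQ/ΔP)(P̄/Q̄) = (-454/7.6)(11.80/1381.0).

-0.510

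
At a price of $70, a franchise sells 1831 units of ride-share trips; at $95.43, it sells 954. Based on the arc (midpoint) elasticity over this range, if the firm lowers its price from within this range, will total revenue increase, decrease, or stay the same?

Arc ε = (-877/25.43)(82.72/1392.5) ≈ -2.049.
|ε| = 2.05 > 1, so demand is elastic. A price cut therefore raises total revenue.

increase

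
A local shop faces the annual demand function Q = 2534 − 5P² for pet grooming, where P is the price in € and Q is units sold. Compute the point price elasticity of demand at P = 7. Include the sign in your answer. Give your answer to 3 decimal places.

-0.214

At P = 7, Q = 2289.
dQ/dP = −10P = -70.
ε = (dQ/dP)(P/Q) = (-70)(7/2289).
|ε| < 1, so demand is inelastic at this price.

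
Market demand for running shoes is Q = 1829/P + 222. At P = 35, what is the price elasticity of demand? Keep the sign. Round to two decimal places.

At P = 35, Q = 274.257.
dQ/dP = −1829/P² = -1.493.
ε = (dQ/dP)(P/Q) = (-1.493)(35/274.257).

-0.19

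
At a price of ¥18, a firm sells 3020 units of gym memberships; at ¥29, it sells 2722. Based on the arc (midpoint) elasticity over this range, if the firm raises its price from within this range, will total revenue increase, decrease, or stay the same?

Arc ε = (-298/11)(23.50/2871.0) ≈ -0.222.
|ε| = 0.22 < 1, so demand is inelastic. A price rise therefore raises total revenue.

increase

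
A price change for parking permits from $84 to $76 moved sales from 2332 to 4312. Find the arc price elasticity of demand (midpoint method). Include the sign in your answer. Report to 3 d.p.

-5.960

ΔQ = 4312 − 2332 = 1980; ΔP = 76 − 84 = -8.
Midpoints: P̄ = 80.00, Q̄ = 3322.0.
ε = (ΔQ/ΔP)(P̄/Q̄) = (1980/-8)(80.00/3322.0).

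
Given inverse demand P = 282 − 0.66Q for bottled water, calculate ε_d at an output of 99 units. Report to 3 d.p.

At Q = 99, P = 282 − 0.66(99) = 216.66.
dP/dQ = −0.66, so dQ/dP = 1/(−0.66) = -1.515.
ε = (dQ/dP)(P/Q) = (-1.515)(216.66/99).

-3.316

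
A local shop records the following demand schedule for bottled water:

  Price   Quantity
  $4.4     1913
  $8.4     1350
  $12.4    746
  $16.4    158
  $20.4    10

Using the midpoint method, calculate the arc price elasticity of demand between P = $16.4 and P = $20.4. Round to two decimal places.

At P = 16.4, Q = 158; at P = 20.4, Q = 10.
ΔQ = -148, ΔP = 4.0. Midpoints: P̄ = 18.40, Q̄ = 84.0.
ε = (ΔQ/ΔP)(P̄/Q̄) = (-148/4.0)(18.40/84.0).

-8.10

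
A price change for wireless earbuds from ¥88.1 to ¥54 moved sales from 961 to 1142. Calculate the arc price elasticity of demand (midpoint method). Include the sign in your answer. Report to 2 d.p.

-0.36

ΔQ = 1142 − 961 = 181; ΔP = 54 − 88.1 = -34.1.
Midpoints: P̄ = 71.05, Q̄ = 1051.5.
ε = (ΔQ/ΔP)(P̄/Q̄) = (181/-34.1)(71.05/1051.5).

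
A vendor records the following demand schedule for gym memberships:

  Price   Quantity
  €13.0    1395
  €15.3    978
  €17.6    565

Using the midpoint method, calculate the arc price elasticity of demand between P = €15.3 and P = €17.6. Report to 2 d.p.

At P = 15.3, Q = 978; at P = 17.6, Q = 565.
ΔQ = -413, ΔP = 2.3. Midpoints: P̄ = 16.45, Q̄ = 771.5.
ε = (ΔQ/ΔP)(P̄/Q̄) = (-413/2.3)(16.45/771.5).

-3.83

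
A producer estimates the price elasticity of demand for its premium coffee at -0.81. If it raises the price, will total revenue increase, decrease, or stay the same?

|ε| = 0.81 < 1, so demand is inelastic. A price rise therefore raises total revenue.

increase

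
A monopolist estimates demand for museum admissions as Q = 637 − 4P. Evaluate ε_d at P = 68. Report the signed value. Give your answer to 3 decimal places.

At P = 68, Q = 365.
dQ/dP = −4.
ε = (dQ/dP)(P/Q) = (-4)(68/365).

-0.745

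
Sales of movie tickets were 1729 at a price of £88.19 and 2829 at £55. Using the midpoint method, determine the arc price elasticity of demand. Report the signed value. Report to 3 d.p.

-1.041

ΔQ = 2829 − 1729 = 1100; ΔP = 55 − 88.19 = -33.19.
Midpoints: P̄ = 71.59, Q̄ = 2279.0.
ε = (ΔQ/ΔP)(P̄/Q̄) = (1100/-33.19)(71.59/2279.0).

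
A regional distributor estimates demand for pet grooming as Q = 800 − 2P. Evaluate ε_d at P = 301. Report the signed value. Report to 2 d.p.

-3.04

At P = 301, Q = 198.
dQ/dP = −2.
ε = (dQ/dP)(P/Q) = (-2)(301/198).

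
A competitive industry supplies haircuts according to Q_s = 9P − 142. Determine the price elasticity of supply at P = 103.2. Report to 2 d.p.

1.18

At P = 103.2, Q_s = 786.80.
dQ_s/dP = 9.
ε_s = (dQ_s/dP)(P/Q_s) = (9)(103.2/786.80).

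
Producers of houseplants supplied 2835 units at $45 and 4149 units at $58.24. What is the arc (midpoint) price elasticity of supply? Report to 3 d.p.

1.467

ΔQ = 4149 − 2835 = 1314; ΔP = 58.24 − 45 = 13.24.
Midpoints: P̄ = 51.62, Q̄ = 3492.0.
ε_s = (ΔQ/ΔP)(P̄/Q̄) = (1314/13.24)(51.62/3492.0).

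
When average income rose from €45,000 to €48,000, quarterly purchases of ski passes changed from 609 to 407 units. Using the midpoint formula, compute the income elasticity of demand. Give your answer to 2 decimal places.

ΔQ = -202, ΔI = 3000. Midpoints: Ī = 46,500, Q̄ = 508.0.
ε_I = (ΔQ/ΔI)(Ī/Q̄) = (-202/3000)(46500/508.0).

-6.16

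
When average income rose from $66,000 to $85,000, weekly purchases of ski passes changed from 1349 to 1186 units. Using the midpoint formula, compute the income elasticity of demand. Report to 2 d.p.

-0.51

ΔQ = -163, ΔI = 19000. Midpoints: Ī = 75,500, Q̄ = 1267.5.
ε_I = (ΔQ/ΔI)(Ī/Q̄) = (-163/19000)(75500/1267.5).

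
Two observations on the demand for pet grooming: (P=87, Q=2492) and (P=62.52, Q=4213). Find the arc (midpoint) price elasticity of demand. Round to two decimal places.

ΔQ = 4213 − 2492 = 1721; ΔP = 62.52 − 87 = -24.48.
Midpoints: P̄ = 74.76, Q̄ = 3352.5.
ε = (ΔQ/ΔP)(P̄/Q̄) = (1721/-24.48)(74.76/3352.5).

-1.57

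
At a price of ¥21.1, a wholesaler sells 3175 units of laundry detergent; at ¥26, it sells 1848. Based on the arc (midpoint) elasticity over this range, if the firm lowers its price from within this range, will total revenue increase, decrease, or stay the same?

increase

Arc ε = (-1327/4.9)(23.55/2511.5) ≈ -2.539.
|ε| = 2.54 > 1, so demand is elastic. A price cut therefore raises total revenue.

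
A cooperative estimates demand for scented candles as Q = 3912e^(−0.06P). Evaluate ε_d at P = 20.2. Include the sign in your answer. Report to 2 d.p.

-1.21

At P = 20.2, Q = 1164.217.
dQ/dP = −0.06·3912e^(−0.06P) = −0.06Q = -69.853.
ε = (dQ/dP)(P/Q) = (-69.853)(20.2/1164.217).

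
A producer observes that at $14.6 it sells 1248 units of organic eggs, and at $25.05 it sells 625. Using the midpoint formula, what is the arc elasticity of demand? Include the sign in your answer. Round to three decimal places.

-1.262

ΔQ = 625 − 1248 = -623; ΔP = 25.05 − 14.6 = 10.45.
Midpoints: P̄ = 19.82, Q̄ = 936.5.
ε = (ΔQ/ΔP)(P̄/Q̄) = (-623/10.45)(19.82/936.5).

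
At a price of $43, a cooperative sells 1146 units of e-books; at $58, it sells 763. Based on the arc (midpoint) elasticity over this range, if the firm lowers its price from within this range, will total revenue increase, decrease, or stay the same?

increase

Arc ε = (-383/15)(50.50/954.5) ≈ -1.351.
|ε| = 1.35 > 1, so demand is elastic. A price cut therefore raises total revenue.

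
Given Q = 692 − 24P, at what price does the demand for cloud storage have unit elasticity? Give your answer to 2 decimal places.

For linear demand Q = a − bP, ε = −bP/(a − bP). |ε| = 1 when bP = a − bP, i.e. P = a/(2b).
P = 692/(2·24) = 692/48 = 14.4167.

14.42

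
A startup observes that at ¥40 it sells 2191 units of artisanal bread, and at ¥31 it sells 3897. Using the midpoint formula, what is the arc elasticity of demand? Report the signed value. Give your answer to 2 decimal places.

ΔQ = 3897 − 2191 = 1706; ΔP = 31 − 40 = -9.
Midpoints: P̄ = 35.50, Q̄ = 3044.0.
ε = (ΔQ/ΔP)(P̄/Q̄) = (1706/-9)(35.50/3044.0).

-2.21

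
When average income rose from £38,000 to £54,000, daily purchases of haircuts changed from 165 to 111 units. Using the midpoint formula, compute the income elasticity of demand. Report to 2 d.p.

ΔQ = -54, ΔI = 16000. Midpoints: Ī = 46,000, Q̄ = 138.0.
ε_I = (ΔQ/ΔI)(Ī/Q̄) = (-54/16000)(46000/138.0).
ε_I < 0, so the good is inferior.

-1.13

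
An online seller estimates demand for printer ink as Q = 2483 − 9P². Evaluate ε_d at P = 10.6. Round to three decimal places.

-1.374

At P = 10.6, Q = 1471.760.
dQ/dP = −18P = -190.800.
ε = (dQ/dP)(P/Q) = (-190.800)(10.6/1471.760).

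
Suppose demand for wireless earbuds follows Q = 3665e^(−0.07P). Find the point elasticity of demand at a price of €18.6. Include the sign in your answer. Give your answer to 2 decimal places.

At P = 18.6, Q = 996.833.
dQ/dP = −0.07·3665e^(−0.07P) = −0.07Q = -69.778.
ε = (dQ/dP)(P/Q) = (-69.778)(18.6/996.833).

-1.30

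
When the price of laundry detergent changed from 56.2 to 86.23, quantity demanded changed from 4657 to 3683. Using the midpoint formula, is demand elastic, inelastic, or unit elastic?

inelastic

Arc ε ≈ -0.554.
|ε| = 0.55 < 1.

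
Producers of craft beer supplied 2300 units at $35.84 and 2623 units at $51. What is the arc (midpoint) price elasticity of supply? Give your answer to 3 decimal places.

0.376

ΔQ = 2623 − 2300 = 323; ΔP = 51 − 35.84 = 15.16.
Midpoints: P̄ = 43.42, Q̄ = 2461.5.
ε_s = (ΔQ/ΔP)(P̄/Q̄) = (323/15.16)(43.42/2461.5).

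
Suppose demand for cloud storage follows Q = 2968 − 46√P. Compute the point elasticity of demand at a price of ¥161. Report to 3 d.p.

At P = 161, Q = 2384.325.
dQ/dP = −46/(2√P) = -1.813.
ε = (dQ/dP)(P/Q) = (-1.813)(161/2384.325).

-0.122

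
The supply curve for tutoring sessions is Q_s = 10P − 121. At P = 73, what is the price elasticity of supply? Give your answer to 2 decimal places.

1.20

At P = 73, Q_s = 609.
dQ_s/dP = 10.
ε_s = (dQ_s/dP)(P/Q_s) = (10)(73/609).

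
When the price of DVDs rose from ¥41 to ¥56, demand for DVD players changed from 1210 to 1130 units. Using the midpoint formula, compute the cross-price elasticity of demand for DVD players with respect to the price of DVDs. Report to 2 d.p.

-0.22

ΔQ_x = 1130 − 1210 = -80; ΔP_y = 56 − 41 = 15.
Midpoints: P̄_y = 48.50, Q̄_x = 1170.0.
ε_xy = (ΔQ_x/ΔP_y)(P̄_y/Q̄_x) = (-80/15)(48.50/1170.0).
ε_xy < 0, so the goods are complements.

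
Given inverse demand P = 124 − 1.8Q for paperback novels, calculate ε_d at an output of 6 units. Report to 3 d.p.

-10.481

At Q = 6, P = 124 − 1.8(6) = 113.20.
dP/dQ = −1.8, so dQ/dP = 1/(−1.8) = -0.556.
ε = (dQ/dP)(P/Q) = (-0.556)(113.20/6).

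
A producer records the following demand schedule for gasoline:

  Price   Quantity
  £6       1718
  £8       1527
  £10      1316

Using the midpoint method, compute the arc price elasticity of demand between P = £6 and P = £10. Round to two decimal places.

At P = 6, Q = 1718; at P = 10, Q = 1316.
ΔQ = -402, ΔP = 4. Midpoints: P̄ = 8.00, Q̄ = 1517.0.
ε = (ΔQ/ΔP)(P̄/Q̄) = (-402/4)(8.00/1517.0).

-0.53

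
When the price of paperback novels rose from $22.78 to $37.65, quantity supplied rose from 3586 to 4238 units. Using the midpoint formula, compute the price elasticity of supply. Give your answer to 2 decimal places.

ΔQ = 4238 − 3586 = 652; ΔP = 37.65 − 22.78 = 14.87.
Midpoints: P̄ = 30.21, Q̄ = 3912.0.
ε_s = (ΔQ/ΔP)(P̄/Q̄) = (652/14.87)(30.21/3912.0).

0.34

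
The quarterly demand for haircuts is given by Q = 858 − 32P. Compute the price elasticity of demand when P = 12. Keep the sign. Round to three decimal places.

-0.810

At P = 12, Q = 474.
dQ/dP = −32.
ε = (dQ/dP)(P/Q) = (-32)(12/474).
|ε| < 1, so demand is inelastic at this price.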